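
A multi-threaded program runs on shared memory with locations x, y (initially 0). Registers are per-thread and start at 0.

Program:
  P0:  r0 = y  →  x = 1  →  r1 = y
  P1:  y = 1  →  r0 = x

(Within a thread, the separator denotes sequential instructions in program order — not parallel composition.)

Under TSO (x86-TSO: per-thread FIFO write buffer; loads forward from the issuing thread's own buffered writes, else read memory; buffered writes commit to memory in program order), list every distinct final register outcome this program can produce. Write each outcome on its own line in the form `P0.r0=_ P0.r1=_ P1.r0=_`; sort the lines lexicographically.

P0.r0=0 P0.r1=0 P1.r0=0
P0.r0=0 P0.r1=0 P1.r0=1
P0.r0=0 P0.r1=1 P1.r0=0
P0.r0=0 P0.r1=1 P1.r0=1
P0.r0=1 P0.r1=1 P1.r0=0
P0.r0=1 P0.r1=1 P1.r0=1

outcome vector order: (P0.r0,P0.r1,P1.r0)
|TSO outcomes| = 6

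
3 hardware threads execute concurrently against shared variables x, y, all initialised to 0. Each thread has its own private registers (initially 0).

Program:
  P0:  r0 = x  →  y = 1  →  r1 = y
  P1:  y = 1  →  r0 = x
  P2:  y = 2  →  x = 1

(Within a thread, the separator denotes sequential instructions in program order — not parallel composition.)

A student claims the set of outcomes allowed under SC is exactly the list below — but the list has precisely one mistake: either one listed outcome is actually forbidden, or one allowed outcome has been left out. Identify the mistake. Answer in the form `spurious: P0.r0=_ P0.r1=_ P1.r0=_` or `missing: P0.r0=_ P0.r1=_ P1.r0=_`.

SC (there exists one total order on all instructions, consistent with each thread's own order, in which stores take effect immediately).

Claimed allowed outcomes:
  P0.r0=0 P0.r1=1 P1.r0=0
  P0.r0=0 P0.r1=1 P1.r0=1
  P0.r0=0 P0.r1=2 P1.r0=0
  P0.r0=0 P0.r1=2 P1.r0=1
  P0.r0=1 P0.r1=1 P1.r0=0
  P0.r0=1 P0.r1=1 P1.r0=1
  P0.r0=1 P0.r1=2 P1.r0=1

outcome vector order: (P0.r0,P0.r1,P1.r0)
[SC] allowed = {010, 011, 020, 021, 110, 111}
claimed∖SC = {121}

spurious: P0.r0=1 P0.r1=2 P1.r0=1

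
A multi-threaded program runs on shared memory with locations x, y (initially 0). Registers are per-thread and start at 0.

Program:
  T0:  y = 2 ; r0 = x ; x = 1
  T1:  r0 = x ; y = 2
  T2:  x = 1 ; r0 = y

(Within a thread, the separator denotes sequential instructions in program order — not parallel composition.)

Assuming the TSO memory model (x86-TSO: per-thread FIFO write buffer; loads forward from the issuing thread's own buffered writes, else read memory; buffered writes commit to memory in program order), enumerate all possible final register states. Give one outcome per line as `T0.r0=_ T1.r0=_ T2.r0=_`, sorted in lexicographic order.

T0.r0=0 T1.r0=0 T2.r0=0
T0.r0=0 T1.r0=0 T2.r0=2
T0.r0=0 T1.r0=1 T2.r0=0
T0.r0=0 T1.r0=1 T2.r0=2
T0.r0=1 T1.r0=0 T2.r0=0
T0.r0=1 T1.r0=0 T2.r0=2
T0.r0=1 T1.r0=1 T2.r0=0
T0.r0=1 T1.r0=1 T2.r0=2

outcome vector order: (T0.r0,T1.r0,T2.r0)
|TSO outcomes| = 8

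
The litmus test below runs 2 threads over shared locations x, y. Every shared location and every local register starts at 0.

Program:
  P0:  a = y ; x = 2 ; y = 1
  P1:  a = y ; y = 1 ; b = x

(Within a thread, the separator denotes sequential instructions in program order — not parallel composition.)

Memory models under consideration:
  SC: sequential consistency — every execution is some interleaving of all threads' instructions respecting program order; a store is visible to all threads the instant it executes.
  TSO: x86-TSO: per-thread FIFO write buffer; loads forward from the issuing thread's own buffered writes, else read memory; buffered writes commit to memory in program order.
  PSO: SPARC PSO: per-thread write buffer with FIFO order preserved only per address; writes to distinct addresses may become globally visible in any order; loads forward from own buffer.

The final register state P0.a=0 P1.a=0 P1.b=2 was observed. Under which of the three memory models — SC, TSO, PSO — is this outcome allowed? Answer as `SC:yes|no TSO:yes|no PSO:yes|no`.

outcome vector order: (P0.a,P1.a,P1.b)
SC: 5 outcomes — {0/0/0 0/0/2 0/1/2 1/0/0 1/0/2}
TSO: 5 outcomes — {0/0/0 0/0/2 0/1/2 1/0/0 1/0/2}
PSO: 6 outcomes — {0/0/0 0/0/2 0/1/0 0/1/2 1/0/0 1/0/2}
target 0/0/2 ∈ {SC,TSO,PSO}

SC:yes TSO:yes PSO:yes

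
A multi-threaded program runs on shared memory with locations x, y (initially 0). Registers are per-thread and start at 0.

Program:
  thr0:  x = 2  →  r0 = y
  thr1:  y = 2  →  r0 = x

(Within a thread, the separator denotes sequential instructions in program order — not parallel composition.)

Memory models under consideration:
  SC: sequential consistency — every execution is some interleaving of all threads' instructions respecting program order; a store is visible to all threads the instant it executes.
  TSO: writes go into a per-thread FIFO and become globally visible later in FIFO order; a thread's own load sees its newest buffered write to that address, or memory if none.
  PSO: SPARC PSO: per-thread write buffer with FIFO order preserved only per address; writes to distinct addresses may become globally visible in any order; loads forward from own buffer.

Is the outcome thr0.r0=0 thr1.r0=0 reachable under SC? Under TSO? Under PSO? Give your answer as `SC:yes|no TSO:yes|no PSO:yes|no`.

outcome vector order: (thr0.r0,thr1.r0)
SC: 3 outcomes — {(0,2); (2,0); (2,2)}
TSO: 4 outcomes — {(0,0); (0,2); (2,0); (2,2)}
PSO: 4 outcomes — {(0,0); (0,2); (2,0); (2,2)}
target (0,0) ∈ {TSO,PSO}

SC:no TSO:yes PSO:yes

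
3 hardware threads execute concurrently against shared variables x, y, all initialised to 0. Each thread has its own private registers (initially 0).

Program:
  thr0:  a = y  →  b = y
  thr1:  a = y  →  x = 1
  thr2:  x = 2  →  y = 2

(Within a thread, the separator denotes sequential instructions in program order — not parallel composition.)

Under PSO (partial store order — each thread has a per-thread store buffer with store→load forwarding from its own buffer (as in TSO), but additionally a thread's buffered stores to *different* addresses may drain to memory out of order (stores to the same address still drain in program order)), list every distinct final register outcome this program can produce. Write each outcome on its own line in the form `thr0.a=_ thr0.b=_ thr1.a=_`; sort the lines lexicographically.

outcome vector order: (thr0.a,thr0.b,thr1.a)
|PSO outcomes| = 6

thr0.a=0 thr0.b=0 thr1.a=0
thr0.a=0 thr0.b=0 thr1.a=2
thr0.a=0 thr0.b=2 thr1.a=0
thr0.a=0 thr0.b=2 thr1.a=2
thr0.a=2 thr0.b=2 thr1.a=0
thr0.a=2 thr0.b=2 thr1.a=2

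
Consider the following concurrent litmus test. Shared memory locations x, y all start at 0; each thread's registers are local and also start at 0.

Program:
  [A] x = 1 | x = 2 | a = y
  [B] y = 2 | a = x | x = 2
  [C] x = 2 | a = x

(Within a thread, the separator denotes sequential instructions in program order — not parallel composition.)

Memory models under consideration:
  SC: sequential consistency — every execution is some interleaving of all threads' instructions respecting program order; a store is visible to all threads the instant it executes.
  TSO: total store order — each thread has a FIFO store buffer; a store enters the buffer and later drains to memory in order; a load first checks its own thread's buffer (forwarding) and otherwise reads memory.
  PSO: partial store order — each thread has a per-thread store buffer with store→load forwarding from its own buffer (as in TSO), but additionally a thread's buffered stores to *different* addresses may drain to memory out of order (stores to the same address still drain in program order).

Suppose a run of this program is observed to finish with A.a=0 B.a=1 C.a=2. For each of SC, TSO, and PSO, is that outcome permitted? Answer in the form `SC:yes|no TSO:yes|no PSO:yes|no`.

SC:no TSO:yes PSO:yes

outcome vector order: (A.a,B.a,C.a)
SC (8): 0/2/1; 0/2/2; 2/0/1; 2/0/2; 2/1/1; 2/1/2; 2/2/1; 2/2/2
TSO (12): 0/0/1; 0/0/2; 0/1/1; 0/1/2; 0/2/1; 0/2/2; 2/0/1; 2/0/2; 2/1/1; 2/1/2; 2/2/1; 2/2/2
PSO (12): 0/0/1; 0/0/2; 0/1/1; 0/1/2; 0/2/1; 0/2/2; 2/0/1; 2/0/2; 2/1/1; 2/1/2; 2/2/1; 2/2/2
target 0/1/2 ∈ {TSO,PSO}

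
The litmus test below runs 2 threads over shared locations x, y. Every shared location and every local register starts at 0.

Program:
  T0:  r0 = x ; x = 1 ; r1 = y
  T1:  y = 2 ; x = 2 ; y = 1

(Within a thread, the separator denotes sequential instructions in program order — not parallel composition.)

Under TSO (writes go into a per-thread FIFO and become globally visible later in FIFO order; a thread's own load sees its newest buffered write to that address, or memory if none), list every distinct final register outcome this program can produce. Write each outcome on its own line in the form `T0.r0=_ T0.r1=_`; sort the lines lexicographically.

outcome vector order: (T0.r0,T0.r1)
|TSO outcomes| = 5

T0.r0=0 T0.r1=0
T0.r0=0 T0.r1=1
T0.r0=0 T0.r1=2
T0.r0=2 T0.r1=1
T0.r0=2 T0.r1=2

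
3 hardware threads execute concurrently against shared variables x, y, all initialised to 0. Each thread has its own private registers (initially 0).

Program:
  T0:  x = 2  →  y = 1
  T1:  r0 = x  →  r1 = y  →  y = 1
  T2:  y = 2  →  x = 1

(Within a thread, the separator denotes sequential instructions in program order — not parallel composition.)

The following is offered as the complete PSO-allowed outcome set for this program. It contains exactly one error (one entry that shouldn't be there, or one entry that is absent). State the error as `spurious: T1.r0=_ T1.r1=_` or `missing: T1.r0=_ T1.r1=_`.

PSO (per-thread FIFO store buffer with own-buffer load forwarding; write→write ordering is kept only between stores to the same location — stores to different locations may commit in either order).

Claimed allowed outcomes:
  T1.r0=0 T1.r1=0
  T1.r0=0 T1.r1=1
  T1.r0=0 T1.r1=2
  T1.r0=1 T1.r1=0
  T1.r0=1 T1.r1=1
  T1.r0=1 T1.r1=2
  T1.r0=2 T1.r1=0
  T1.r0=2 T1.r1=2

missing: T1.r0=2 T1.r1=1

outcome vector order: (T1.r0,T1.r1)
[PSO] allowed = {00; 01; 02; 10; 11; 12; 20; 21; 22}
PSO∖claimed = {21}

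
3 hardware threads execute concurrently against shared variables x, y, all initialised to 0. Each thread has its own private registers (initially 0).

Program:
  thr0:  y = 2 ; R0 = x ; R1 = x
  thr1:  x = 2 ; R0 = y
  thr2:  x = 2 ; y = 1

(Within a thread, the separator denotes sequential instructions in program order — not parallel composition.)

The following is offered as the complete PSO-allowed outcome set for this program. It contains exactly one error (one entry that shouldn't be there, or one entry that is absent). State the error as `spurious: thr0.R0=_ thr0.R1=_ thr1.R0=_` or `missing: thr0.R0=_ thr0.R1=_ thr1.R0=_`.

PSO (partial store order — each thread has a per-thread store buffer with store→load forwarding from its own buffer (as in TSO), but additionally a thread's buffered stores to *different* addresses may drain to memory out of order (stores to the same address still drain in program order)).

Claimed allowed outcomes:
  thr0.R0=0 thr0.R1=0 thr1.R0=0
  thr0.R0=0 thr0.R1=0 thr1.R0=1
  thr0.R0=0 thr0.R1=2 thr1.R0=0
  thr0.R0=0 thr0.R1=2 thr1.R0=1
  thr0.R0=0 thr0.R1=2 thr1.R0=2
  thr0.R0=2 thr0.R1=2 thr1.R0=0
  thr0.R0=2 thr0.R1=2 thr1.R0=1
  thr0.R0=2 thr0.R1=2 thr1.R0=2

missing: thr0.R0=0 thr0.R1=0 thr1.R0=2

outcome vector order: (thr0.R0,thr0.R1,thr1.R0)
[PSO] allowed = {000, 001, 002, 020, 021, 022, 220, 221, 222}
PSO∖claimed = {002}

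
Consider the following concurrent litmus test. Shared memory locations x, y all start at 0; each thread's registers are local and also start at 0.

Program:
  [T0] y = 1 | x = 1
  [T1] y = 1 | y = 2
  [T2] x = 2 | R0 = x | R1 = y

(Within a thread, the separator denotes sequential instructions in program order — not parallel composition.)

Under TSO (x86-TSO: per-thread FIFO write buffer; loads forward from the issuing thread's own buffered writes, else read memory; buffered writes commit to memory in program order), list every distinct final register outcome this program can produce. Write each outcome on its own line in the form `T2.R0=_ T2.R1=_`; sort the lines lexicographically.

T2.R0=1 T2.R1=1
T2.R0=1 T2.R1=2
T2.R0=2 T2.R1=0
T2.R0=2 T2.R1=1
T2.R0=2 T2.R1=2

outcome vector order: (T2.R0,T2.R1)
|TSO outcomes| = 5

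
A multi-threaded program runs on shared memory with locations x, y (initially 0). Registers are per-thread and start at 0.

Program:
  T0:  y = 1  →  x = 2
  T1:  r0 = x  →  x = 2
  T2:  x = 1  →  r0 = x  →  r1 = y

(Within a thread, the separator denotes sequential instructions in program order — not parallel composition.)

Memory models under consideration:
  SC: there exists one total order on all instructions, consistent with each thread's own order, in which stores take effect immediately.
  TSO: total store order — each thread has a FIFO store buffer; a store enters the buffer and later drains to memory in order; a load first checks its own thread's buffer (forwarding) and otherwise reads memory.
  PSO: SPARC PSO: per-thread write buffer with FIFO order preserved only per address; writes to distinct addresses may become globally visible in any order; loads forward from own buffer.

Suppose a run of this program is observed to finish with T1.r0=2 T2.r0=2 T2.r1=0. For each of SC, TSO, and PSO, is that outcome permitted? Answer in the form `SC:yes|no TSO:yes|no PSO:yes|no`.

outcome vector order: (T1.r0,T2.r0,T2.r1)
[SC] allowed = {(0,1,0); (0,1,1); (0,2,0); (0,2,1); (1,1,0); (1,1,1); (1,2,0); (1,2,1); (2,1,0); (2,1,1); (2,2,1)}
[TSO] allowed = {(0,1,0); (0,1,1); (0,2,0); (0,2,1); (1,1,0); (1,1,1); (1,2,0); (1,2,1); (2,1,0); (2,1,1); (2,2,1)}
[PSO] allowed = {(0,1,0); (0,1,1); (0,2,0); (0,2,1); (1,1,0); (1,1,1); (1,2,0); (1,2,1); (2,1,0); (2,1,1); (2,2,0); (2,2,1)}
target (2,2,0) ∈ {PSO}

SC:no TSO:no PSO:yes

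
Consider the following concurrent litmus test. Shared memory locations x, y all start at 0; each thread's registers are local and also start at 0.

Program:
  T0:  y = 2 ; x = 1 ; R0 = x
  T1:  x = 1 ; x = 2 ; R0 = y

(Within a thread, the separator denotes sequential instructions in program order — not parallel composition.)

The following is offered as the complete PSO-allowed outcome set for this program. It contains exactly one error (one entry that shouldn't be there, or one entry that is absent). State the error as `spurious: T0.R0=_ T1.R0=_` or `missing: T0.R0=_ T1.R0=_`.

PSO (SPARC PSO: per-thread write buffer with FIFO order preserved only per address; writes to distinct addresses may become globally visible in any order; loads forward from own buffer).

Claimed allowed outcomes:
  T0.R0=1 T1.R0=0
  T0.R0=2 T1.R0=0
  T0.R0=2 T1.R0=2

outcome vector order: (T0.R0,T1.R0)
[PSO] allowed = {<1 0> <1 2> <2 0> <2 2>}
PSO∖claimed = {<1 2>}

missing: T0.R0=1 T1.R0=2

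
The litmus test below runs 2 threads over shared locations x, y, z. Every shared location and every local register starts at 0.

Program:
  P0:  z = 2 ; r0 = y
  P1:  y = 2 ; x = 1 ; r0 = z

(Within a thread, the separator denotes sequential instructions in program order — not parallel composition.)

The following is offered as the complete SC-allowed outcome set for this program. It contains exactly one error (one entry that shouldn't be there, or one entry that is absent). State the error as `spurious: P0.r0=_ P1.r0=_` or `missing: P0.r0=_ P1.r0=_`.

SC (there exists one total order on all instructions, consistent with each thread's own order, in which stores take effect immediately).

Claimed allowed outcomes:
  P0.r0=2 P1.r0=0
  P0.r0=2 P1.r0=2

missing: P0.r0=0 P1.r0=2

outcome vector order: (P0.r0,P1.r0)
SC (3): (0,2); (2,0); (2,2)
SC∖claimed = {(0,2)}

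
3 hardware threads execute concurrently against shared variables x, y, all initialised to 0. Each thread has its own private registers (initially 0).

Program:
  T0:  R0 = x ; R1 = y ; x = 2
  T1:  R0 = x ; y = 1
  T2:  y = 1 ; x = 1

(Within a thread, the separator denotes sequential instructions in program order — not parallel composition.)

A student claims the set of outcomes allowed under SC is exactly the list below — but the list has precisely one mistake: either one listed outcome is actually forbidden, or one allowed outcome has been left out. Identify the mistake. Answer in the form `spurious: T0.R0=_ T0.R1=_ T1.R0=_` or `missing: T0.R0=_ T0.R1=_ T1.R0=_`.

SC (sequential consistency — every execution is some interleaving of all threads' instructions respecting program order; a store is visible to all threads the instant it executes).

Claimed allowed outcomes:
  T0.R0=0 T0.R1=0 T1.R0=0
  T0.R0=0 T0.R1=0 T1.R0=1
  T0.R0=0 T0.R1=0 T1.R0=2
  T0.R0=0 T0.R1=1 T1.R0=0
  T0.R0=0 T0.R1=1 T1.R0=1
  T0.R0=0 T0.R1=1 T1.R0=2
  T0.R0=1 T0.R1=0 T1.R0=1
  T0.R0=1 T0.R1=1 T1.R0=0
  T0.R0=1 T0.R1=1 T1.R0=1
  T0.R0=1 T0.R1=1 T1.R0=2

spurious: T0.R0=1 T0.R1=0 T1.R0=1

outcome vector order: (T0.R0,T0.R1,T1.R0)
SC: 9 outcomes — {000 001 002 010 011 012 110 111 112}
claimed∖SC = {101}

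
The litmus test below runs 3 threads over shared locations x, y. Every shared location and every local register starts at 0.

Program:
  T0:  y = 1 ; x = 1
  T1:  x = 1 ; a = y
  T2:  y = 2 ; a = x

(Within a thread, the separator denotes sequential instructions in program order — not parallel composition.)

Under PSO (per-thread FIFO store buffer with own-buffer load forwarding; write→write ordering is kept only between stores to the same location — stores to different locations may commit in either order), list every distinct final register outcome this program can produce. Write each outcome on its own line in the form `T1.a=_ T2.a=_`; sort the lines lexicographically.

T1.a=0 T2.a=0
T1.a=0 T2.a=1
T1.a=1 T2.a=0
T1.a=1 T2.a=1
T1.a=2 T2.a=0
T1.a=2 T2.a=1

outcome vector order: (T1.a,T2.a)
|PSO outcomes| = 6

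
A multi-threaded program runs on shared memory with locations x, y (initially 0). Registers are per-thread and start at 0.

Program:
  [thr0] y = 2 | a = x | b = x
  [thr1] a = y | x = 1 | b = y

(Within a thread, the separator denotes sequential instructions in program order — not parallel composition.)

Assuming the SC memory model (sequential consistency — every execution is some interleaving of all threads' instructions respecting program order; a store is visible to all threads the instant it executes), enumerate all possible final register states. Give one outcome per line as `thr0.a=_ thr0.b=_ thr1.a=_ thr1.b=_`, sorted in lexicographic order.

thr0.a=0 thr0.b=0 thr1.a=0 thr1.b=2
thr0.a=0 thr0.b=0 thr1.a=2 thr1.b=2
thr0.a=0 thr0.b=1 thr1.a=0 thr1.b=2
thr0.a=0 thr0.b=1 thr1.a=2 thr1.b=2
thr0.a=1 thr0.b=1 thr1.a=0 thr1.b=0
thr0.a=1 thr0.b=1 thr1.a=0 thr1.b=2
thr0.a=1 thr0.b=1 thr1.a=2 thr1.b=2

outcome vector order: (thr0.a,thr0.b,thr1.a,thr1.b)
|SC outcomes| = 7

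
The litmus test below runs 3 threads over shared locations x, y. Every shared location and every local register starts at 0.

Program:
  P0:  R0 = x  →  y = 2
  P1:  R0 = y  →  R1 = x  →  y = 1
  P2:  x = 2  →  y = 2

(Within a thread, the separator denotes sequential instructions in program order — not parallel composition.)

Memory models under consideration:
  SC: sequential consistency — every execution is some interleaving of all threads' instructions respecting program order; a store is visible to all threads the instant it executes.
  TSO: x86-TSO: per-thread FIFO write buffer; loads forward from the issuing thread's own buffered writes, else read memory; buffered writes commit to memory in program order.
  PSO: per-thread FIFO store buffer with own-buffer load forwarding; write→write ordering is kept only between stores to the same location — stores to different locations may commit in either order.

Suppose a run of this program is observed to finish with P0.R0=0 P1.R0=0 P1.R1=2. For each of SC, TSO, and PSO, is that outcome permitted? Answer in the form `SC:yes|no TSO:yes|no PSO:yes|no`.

outcome vector order: (P0.R0,P1.R0,P1.R1)
SC: 7 outcomes — {000; 002; 020; 022; 200; 202; 222}
TSO: 7 outcomes — {000; 002; 020; 022; 200; 202; 222}
PSO: 8 outcomes — {000; 002; 020; 022; 200; 202; 220; 222}
target 002 ∈ {SC,TSO,PSO}

SC:yes TSO:yes PSO:yes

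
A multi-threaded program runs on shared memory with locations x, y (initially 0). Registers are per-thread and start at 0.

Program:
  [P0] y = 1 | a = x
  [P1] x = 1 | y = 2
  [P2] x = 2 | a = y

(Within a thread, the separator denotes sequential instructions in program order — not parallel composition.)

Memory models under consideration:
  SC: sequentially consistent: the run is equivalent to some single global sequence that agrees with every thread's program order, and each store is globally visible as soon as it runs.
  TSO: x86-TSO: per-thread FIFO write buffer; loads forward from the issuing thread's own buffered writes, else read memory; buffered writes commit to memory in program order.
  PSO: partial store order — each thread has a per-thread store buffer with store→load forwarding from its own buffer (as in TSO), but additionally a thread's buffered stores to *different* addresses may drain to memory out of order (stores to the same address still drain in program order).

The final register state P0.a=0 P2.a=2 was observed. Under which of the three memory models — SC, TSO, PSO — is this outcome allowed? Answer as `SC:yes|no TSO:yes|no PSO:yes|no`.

SC:yes TSO:yes PSO:yes

outcome vector order: (P0.a,P2.a)
under SC → 01, 02, 10, 11, 12, 20, 21, 22
under TSO → 00, 01, 02, 10, 11, 12, 20, 21, 22
under PSO → 00, 01, 02, 10, 11, 12, 20, 21, 22
target 02 ∈ {SC,TSO,PSO}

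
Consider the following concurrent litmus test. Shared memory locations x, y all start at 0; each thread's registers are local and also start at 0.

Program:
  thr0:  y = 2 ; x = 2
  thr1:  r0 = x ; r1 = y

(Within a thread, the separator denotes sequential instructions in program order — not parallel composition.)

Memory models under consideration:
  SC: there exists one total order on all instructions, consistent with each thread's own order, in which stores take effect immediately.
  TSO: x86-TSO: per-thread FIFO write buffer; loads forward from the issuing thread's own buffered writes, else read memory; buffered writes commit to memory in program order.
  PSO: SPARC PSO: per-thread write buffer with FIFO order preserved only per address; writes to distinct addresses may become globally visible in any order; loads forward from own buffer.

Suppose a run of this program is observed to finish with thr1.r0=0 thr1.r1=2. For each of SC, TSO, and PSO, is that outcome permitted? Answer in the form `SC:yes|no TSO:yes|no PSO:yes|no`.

outcome vector order: (thr1.r0,thr1.r1)
SC: 3 outcomes — {0/0; 0/2; 2/2}
TSO: 3 outcomes — {0/0; 0/2; 2/2}
PSO: 4 outcomes — {0/0; 0/2; 2/0; 2/2}
target 0/2 ∈ {SC,TSO,PSO}

SC:yes TSO:yes PSO:yes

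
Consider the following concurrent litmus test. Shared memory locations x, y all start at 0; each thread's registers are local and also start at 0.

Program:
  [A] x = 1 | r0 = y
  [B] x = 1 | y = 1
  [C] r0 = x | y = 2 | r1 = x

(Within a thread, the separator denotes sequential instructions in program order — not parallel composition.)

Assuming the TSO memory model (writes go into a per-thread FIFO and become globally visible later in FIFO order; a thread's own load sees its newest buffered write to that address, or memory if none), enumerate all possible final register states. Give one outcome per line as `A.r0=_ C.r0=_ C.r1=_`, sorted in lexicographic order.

outcome vector order: (A.r0,C.r0,C.r1)
|TSO outcomes| = 9

A.r0=0 C.r0=0 C.r1=0
A.r0=0 C.r0=0 C.r1=1
A.r0=0 C.r0=1 C.r1=1
A.r0=1 C.r0=0 C.r1=0
A.r0=1 C.r0=0 C.r1=1
A.r0=1 C.r0=1 C.r1=1
A.r0=2 C.r0=0 C.r1=0
A.r0=2 C.r0=0 C.r1=1
A.r0=2 C.r0=1 C.r1=1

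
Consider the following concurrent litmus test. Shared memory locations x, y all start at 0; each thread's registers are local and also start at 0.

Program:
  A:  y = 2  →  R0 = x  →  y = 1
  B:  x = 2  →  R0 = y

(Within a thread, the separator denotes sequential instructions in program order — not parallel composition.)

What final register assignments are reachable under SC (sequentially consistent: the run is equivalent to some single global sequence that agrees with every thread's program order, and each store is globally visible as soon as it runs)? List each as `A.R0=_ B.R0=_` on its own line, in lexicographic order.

outcome vector order: (A.R0,B.R0)
|SC outcomes| = 5

A.R0=0 B.R0=1
A.R0=0 B.R0=2
A.R0=2 B.R0=0
A.R0=2 B.R0=1
A.R0=2 B.R0=2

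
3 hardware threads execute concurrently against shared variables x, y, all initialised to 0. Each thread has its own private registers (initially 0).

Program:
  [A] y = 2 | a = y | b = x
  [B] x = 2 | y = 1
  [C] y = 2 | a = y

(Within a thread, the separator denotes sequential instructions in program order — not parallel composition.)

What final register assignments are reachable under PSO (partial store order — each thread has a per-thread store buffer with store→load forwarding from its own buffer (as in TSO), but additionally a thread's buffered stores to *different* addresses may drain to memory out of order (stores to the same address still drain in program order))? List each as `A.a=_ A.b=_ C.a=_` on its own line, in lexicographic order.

outcome vector order: (A.a,A.b,C.a)
|PSO outcomes| = 8

A.a=1 A.b=0 C.a=1
A.a=1 A.b=0 C.a=2
A.a=1 A.b=2 C.a=1
A.a=1 A.b=2 C.a=2
A.a=2 A.b=0 C.a=1
A.a=2 A.b=0 C.a=2
A.a=2 A.b=2 C.a=1
A.a=2 A.b=2 C.a=2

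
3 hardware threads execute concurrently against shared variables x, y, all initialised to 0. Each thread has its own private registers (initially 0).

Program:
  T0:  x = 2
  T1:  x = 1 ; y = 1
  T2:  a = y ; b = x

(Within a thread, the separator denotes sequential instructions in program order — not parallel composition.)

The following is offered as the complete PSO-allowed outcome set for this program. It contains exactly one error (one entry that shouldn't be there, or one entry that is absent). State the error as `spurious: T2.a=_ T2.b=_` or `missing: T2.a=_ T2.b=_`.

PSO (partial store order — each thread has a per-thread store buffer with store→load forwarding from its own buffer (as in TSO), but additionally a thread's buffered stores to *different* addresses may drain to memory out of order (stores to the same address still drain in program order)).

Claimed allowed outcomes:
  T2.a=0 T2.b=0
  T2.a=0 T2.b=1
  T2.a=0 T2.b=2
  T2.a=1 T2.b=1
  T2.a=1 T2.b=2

missing: T2.a=1 T2.b=0

outcome vector order: (T2.a,T2.b)
under PSO → 0/0, 0/1, 0/2, 1/0, 1/1, 1/2
PSO∖claimed = {1/0}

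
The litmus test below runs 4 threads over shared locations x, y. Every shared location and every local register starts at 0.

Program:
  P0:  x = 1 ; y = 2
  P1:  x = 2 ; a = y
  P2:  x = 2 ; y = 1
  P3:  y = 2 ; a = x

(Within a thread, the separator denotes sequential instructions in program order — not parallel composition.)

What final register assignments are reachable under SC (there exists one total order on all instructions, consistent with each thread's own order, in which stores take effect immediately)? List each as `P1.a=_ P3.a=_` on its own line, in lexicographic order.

P1.a=0 P3.a=1
P1.a=0 P3.a=2
P1.a=1 P3.a=0
P1.a=1 P3.a=1
P1.a=1 P3.a=2
P1.a=2 P3.a=0
P1.a=2 P3.a=1
P1.a=2 P3.a=2

outcome vector order: (P1.a,P3.a)
|SC outcomes| = 8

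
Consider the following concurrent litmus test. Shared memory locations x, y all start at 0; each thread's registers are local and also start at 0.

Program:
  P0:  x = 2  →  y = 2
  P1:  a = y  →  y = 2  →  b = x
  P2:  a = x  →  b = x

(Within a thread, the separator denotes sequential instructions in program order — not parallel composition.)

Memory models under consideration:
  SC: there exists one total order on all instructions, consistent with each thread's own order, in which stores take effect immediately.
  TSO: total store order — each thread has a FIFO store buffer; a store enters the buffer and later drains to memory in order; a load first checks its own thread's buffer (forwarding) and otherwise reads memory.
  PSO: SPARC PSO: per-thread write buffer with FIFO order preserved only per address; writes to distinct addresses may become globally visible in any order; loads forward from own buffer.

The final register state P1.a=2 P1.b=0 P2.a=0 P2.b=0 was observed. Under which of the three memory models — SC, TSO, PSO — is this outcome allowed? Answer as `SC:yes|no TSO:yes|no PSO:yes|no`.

outcome vector order: (P1.a,P1.b,P2.a,P2.b)
[SC] allowed = {<0 0 0 0>, <0 0 0 2>, <0 0 2 2>, <0 2 0 0>, <0 2 0 2>, <0 2 2 2>, <2 2 0 0>, <2 2 0 2>, <2 2 2 2>}
[TSO] allowed = {<0 0 0 0>, <0 0 0 2>, <0 0 2 2>, <0 2 0 0>, <0 2 0 2>, <0 2 2 2>, <2 2 0 0>, <2 2 0 2>, <2 2 2 2>}
[PSO] allowed = {<0 0 0 0>, <0 0 0 2>, <0 0 2 2>, <0 2 0 0>, <0 2 0 2>, <0 2 2 2>, <2 0 0 0>, <2 0 0 2>, <2 0 2 2>, <2 2 0 0>, <2 2 0 2>, <2 2 2 2>}
target <2 0 0 0> ∈ {PSO}

SC:no TSO:no PSO:yes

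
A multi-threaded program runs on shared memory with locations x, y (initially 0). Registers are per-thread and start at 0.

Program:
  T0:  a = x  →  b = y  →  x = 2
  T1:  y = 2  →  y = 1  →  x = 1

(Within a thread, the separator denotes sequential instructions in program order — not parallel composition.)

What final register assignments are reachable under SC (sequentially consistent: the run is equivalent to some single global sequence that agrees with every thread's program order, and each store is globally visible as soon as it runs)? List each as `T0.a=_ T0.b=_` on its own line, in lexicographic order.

outcome vector order: (T0.a,T0.b)
|SC outcomes| = 4

T0.a=0 T0.b=0
T0.a=0 T0.b=1
T0.a=0 T0.b=2
T0.a=1 T0.b=1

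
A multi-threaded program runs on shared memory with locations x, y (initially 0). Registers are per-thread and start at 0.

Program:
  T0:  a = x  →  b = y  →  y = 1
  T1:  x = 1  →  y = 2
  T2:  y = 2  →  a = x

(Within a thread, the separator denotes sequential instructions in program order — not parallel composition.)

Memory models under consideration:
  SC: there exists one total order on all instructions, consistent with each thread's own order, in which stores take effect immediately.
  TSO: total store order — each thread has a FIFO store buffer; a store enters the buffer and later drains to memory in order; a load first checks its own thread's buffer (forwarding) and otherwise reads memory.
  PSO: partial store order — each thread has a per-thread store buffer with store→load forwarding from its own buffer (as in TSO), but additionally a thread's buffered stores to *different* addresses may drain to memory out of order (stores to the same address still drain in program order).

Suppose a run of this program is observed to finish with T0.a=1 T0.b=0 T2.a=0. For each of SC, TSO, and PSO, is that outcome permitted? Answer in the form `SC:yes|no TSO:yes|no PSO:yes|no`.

outcome vector order: (T0.a,T0.b,T2.a)
SC: 7 outcomes — {<0 0 0>, <0 0 1>, <0 2 0>, <0 2 1>, <1 0 1>, <1 2 0>, <1 2 1>}
TSO: 8 outcomes — {<0 0 0>, <0 0 1>, <0 2 0>, <0 2 1>, <1 0 0>, <1 0 1>, <1 2 0>, <1 2 1>}
PSO: 8 outcomes — {<0 0 0>, <0 0 1>, <0 2 0>, <0 2 1>, <1 0 0>, <1 0 1>, <1 2 0>, <1 2 1>}
target <1 0 0> ∈ {TSO,PSO}

SC:no TSO:yes PSO:yes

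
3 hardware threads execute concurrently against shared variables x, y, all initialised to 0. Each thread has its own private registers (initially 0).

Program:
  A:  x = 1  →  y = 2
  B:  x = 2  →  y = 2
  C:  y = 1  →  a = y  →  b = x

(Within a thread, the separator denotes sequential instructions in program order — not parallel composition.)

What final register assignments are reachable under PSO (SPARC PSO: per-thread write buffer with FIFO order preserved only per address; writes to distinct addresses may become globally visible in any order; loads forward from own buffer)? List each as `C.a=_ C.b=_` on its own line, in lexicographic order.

outcome vector order: (C.a,C.b)
|PSO outcomes| = 6

C.a=1 C.b=0
C.a=1 C.b=1
C.a=1 C.b=2
C.a=2 C.b=0
C.a=2 C.b=1
C.a=2 C.b=2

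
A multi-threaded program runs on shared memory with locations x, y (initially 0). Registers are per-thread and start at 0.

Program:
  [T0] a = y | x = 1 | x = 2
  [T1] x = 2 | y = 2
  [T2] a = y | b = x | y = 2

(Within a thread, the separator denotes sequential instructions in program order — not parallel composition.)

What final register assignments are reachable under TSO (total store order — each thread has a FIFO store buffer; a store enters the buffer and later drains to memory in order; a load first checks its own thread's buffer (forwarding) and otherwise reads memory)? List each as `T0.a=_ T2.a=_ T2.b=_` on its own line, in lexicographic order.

outcome vector order: (T0.a,T2.a,T2.b)
|TSO outcomes| = 10

T0.a=0 T2.a=0 T2.b=0
T0.a=0 T2.a=0 T2.b=1
T0.a=0 T2.a=0 T2.b=2
T0.a=0 T2.a=2 T2.b=1
T0.a=0 T2.a=2 T2.b=2
T0.a=2 T2.a=0 T2.b=0
T0.a=2 T2.a=0 T2.b=1
T0.a=2 T2.a=0 T2.b=2
T0.a=2 T2.a=2 T2.b=1
T0.a=2 T2.a=2 T2.b=2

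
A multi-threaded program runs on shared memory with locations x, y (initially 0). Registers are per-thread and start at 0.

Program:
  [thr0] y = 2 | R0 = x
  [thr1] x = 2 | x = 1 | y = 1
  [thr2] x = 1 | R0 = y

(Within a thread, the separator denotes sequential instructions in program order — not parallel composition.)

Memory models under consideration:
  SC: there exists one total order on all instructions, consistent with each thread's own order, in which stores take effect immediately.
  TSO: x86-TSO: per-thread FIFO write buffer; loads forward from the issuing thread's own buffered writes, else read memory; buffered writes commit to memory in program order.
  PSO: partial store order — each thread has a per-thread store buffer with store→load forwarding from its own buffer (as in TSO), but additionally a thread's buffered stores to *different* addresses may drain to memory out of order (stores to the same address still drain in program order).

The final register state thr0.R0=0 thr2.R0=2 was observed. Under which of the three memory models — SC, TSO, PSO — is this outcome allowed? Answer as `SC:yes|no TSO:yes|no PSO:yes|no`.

SC:yes TSO:yes PSO:yes

outcome vector order: (thr0.R0,thr2.R0)
SC (8): 01, 02, 10, 11, 12, 20, 21, 22
TSO (9): 00, 01, 02, 10, 11, 12, 20, 21, 22
PSO (9): 00, 01, 02, 10, 11, 12, 20, 21, 22
target 02 ∈ {SC,TSO,PSO}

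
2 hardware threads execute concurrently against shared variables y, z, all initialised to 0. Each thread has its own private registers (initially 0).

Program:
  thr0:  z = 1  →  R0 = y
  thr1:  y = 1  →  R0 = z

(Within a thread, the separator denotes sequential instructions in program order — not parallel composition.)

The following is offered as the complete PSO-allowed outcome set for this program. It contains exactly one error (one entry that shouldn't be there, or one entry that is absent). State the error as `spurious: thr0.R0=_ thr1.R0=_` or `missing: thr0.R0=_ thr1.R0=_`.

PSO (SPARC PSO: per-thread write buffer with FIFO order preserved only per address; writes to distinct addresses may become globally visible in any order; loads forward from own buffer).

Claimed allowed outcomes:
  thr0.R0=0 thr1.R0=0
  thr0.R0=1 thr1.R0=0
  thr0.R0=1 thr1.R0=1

outcome vector order: (thr0.R0,thr1.R0)
under PSO → <0 0> <0 1> <1 0> <1 1>
PSO∖claimed = {<0 1>}

missing: thr0.R0=0 thr1.R0=1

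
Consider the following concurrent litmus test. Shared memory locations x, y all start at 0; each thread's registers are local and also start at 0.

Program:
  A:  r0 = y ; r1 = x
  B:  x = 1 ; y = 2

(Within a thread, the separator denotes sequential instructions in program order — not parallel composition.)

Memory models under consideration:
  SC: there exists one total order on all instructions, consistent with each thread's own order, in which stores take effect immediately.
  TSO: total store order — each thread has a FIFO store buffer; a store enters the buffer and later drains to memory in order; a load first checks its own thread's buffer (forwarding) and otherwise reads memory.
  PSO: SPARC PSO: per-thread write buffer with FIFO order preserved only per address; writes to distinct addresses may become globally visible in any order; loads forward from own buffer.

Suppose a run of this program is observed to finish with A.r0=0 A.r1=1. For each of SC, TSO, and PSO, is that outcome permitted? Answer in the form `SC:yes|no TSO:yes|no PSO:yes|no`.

SC:yes TSO:yes PSO:yes

outcome vector order: (A.r0,A.r1)
[SC] allowed = {(0,0); (0,1); (2,1)}
[TSO] allowed = {(0,0); (0,1); (2,1)}
[PSO] allowed = {(0,0); (0,1); (2,0); (2,1)}
target (0,1) ∈ {SC,TSO,PSO}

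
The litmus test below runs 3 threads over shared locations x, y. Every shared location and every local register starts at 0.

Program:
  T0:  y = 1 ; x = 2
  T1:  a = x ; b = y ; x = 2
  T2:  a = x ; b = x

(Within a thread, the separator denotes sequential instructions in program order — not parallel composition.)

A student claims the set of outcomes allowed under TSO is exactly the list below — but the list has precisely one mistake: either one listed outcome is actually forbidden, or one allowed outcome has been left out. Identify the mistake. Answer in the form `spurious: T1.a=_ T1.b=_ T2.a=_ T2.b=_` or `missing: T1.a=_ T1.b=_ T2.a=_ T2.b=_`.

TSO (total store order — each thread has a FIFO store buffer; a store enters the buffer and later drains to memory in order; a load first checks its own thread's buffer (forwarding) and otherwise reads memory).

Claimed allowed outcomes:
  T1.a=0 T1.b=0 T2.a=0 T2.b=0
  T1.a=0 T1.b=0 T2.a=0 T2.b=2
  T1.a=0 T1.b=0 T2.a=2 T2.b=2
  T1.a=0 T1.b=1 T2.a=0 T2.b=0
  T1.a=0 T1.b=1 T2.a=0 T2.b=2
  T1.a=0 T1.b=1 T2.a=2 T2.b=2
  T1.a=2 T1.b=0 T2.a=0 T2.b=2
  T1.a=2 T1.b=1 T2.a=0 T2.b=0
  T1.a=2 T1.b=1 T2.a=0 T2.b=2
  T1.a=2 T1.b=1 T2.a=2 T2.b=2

spurious: T1.a=2 T1.b=0 T2.a=0 T2.b=2

outcome vector order: (T1.a,T1.b,T2.a,T2.b)
TSO: 9 outcomes — {<0 0 0 0> <0 0 0 2> <0 0 2 2> <0 1 0 0> <0 1 0 2> <0 1 2 2> <2 1 0 0> <2 1 0 2> <2 1 2 2>}
claimed∖TSO = {<2 0 0 2>}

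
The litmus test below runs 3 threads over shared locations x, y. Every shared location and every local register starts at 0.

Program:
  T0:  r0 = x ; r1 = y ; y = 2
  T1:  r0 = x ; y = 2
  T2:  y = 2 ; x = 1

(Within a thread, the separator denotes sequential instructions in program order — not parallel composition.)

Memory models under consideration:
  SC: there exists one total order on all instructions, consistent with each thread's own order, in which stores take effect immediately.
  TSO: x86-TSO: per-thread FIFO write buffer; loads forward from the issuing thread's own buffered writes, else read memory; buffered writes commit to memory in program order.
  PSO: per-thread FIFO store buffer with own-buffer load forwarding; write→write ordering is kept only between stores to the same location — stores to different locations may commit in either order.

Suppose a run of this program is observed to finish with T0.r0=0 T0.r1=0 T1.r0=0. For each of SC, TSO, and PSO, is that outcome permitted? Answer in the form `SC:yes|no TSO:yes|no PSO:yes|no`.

SC:yes TSO:yes PSO:yes

outcome vector order: (T0.r0,T0.r1,T1.r0)
[SC] allowed = {000; 001; 020; 021; 120; 121}
[TSO] allowed = {000; 001; 020; 021; 120; 121}
[PSO] allowed = {000; 001; 020; 021; 100; 101; 120; 121}
target 000 ∈ {SC,TSO,PSO}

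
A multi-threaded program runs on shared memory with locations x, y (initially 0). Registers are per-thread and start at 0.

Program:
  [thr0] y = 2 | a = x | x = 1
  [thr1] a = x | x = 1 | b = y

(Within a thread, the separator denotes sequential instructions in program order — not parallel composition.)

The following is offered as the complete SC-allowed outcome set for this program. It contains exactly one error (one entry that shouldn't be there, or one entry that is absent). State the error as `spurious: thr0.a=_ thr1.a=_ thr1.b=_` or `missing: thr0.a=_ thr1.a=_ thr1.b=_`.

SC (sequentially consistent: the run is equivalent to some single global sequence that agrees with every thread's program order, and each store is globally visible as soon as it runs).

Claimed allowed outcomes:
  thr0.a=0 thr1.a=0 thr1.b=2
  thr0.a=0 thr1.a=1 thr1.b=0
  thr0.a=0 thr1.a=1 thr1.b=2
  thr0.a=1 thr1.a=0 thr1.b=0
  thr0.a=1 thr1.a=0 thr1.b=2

spurious: thr0.a=0 thr1.a=1 thr1.b=0

outcome vector order: (thr0.a,thr1.a,thr1.b)
under SC → 0/0/2, 0/1/2, 1/0/0, 1/0/2
claimed∖SC = {0/1/0}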